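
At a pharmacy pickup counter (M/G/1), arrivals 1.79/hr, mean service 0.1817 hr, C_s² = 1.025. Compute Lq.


ρ = λ·E[S] = 1.79·0.1817 = 0.3252
Lq = ρ²(1+C_s²)/(2(1−ρ)) = 0.1058·(1+1.025)/(2·0.6748)
= 0.1058·2.0250/1.3495 = 0.15873

Final: 0.15873


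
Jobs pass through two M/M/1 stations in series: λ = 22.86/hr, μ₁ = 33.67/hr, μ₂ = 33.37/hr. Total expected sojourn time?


Each node sees arrival rate λ = 22.86/hr (tandem ⇒ throughput preserved).
W₁ = 1/(μ₁−λ) = 1/(33.67−22.86) = 0.09251 hr
W₂ = 1/(μ₂−λ) = 1/(33.37−22.86) = 0.09515 hr
W_total = W₁ + W₂ = 0.09251 + 0.09515 = 0.18765 hr

Final: 0.18765 hr


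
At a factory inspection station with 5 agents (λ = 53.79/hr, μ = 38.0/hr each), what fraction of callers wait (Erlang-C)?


a = λ/μ = 1.4155; ρ = a/5 = 0.2831
P₀ = 0.242515 (from M/M/c formula)
C(c,a) = [a^c/(c!(1−ρ))]·P₀ = [5.68316/(120·0.7169)]·0.242515
= 0.06606·0.242515 = 0.016021

Final: 0.016021


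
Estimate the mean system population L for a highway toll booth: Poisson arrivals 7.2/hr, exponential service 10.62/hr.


ρ = λ/μ = 7.2/10.62 = 0.6780
L = ρ/(1−ρ) = 0.6780/(1 − 0.6780) = 0.6780/0.3220 = 2.1053

Final: 2.1053


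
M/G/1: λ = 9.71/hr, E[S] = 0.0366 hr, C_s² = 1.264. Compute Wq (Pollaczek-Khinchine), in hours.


ρ = λ·E[S] = 9.71·0.0366 = 0.3554
E[S²] = E[S]²(1+C_s²) = 0.0366²·(1+1.264) = 0.003033
Wq = λ·E[S²]/(2(1−ρ)) = 9.71·0.003033/(2·0.6446) = 0.02284 hr

Final: 0.02284 hr


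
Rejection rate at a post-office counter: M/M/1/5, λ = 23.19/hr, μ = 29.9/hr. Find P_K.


ρ = λ/μ = 23.19/29.9 = 0.7756
P_K = (1−ρ)ρ^K/(1−ρ^(K+1)) = (0.2244·0.280639)/(1 − 0.217659)
= 0.062979/0.782341 = 0.080501

Final: 0.080501


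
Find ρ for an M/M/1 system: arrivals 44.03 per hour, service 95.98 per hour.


ρ = λ/μ = 44.03/95.98 = 0.4587

Final: 0.4587


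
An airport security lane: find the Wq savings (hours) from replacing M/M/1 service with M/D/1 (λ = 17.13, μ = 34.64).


ρ = 17.13/34.64 = 0.4945
Wq(M/M/1) = ρ/(μ−λ) = 0.4945/17.51 = 0.02824 hr
Wq(M/D/1) = ρ/(2(μ−λ)) = 0.01412 hr
Savings = 0.02824 − 0.01412 = 0.01412 hr

Final: 0.01412 hr


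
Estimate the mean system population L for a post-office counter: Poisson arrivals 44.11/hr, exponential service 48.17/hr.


ρ = λ/μ = 44.11/48.17 = 0.9157
L = ρ/(1−ρ) = 0.9157/(1 − 0.9157) = 0.9157/0.08428 = 10.8645

Final: 10.8645


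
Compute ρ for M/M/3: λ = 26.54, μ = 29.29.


ρ = λ/(cμ) = 26.54/(3·29.29) = 26.54/87.87 = 0.3020

Final: 0.3020


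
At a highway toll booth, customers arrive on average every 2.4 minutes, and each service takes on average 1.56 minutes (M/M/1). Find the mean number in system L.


λ = 60/2.4 = 25.0000 /hr
μ = 60/1.56 = 38.4615 /hr
ρ = λ/μ = 25.0000/38.4615 = 0.6500
L = ρ/(1−ρ) = 0.6500/0.3500 = 1.8571

Final: 1.8571


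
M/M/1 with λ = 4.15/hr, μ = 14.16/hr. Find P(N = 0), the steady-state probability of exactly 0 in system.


ρ = 4.15/14.16 = 0.2931
P_n = (1−ρ)·ρ^n = (1 − 0.2931)·0.2931^0 = 0.7069·1.000000 = 0.706921

Final: 0.706921


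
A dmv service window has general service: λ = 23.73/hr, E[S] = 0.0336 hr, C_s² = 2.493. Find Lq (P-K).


ρ = λ·E[S] = 23.73·0.0336 = 0.7973
Lq = ρ²(1+C_s²)/(2(1−ρ)) = 0.6357·(1+2.493)/(2·0.2027)
= 0.6357·3.4930/0.4053 = 5.47834

Final: 5.47834


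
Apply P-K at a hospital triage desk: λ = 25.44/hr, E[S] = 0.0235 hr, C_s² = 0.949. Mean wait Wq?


ρ = λ·E[S] = 25.44·0.0235 = 0.5978
E[S²] = E[S]²(1+C_s²) = 0.0235²·(1+0.949) = 0.001076
Wq = λ·E[S²]/(2(1−ρ)) = 25.44·0.001076/(2·0.4022) = 0.03404 hr

Final: 0.03404 hr


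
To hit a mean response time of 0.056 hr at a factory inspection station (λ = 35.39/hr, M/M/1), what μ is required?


W = 1/(μ−λ) ⇒ μ − λ = 1/W = 1/0.056 = 17.8571
μ = λ + 1/W = 35.39 + 17.8571 = 53.2471 per hr

Final: 53.2471 /hr


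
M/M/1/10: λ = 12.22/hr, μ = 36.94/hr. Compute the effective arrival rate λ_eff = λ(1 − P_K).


ρ = 0.3308; P_K = (1−ρ)ρ^10/(1−ρ^11) = 0.00001050
λ_eff = λ(1 − P_K) = 12.22·(1 − 0.00001050) = 12.22·0.999989 = 12.2199 /hr

Final: 12.2199 /hr


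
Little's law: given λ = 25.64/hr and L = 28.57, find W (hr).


W = L/λ = 28.57/25.64 = 1.1143 hr

Final: 1.1143 hr


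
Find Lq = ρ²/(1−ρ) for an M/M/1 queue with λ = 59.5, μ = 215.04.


ρ = 59.5/215.04 = 0.2767
Lq = ρ²/(1−ρ) = 0.07656/0.7233 = 0.1058

Final: 0.1058


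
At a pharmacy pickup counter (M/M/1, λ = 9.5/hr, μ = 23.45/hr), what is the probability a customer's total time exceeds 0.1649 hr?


W ~ Exponential(μ−λ) for M/M/1.
μ − λ = 23.45 − 9.5 = 13.9500
P(W > t) = e^{−(μ−λ)t} = e^{−2.3004} = 0.100223

Final: 0.100223


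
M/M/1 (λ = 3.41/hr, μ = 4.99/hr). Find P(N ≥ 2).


ρ = 3.41/4.99 = 0.6834
P(N ≥ n) = ρ^n = 0.6834^2 = 0.466990

Final: 0.466990


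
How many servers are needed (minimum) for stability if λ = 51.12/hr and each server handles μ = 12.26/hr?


Stability requires cμ > λ ⇔ c > λ/μ.
λ/μ = 51.12/12.26 = 4.1697
Minimum integer c = ⌊4.1697⌋ + 1 = 5
Check: 5·12.26 = 61.30 > 51.12, while 4·12.26 = 49.04 ≤ 51.12

Final: 5 servers


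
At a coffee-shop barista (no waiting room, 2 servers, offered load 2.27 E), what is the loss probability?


B(c,a) = (a^c/c!) / Σ_{k=0}^{c} a^k/k!
a^2/2! = 2.576450
Σ terms (k=0..2): 1.00000 + 2.27000 + 2.57645 = 5.846450
B = 2.576450/5.846450 = 0.440686

Final: 0.440686


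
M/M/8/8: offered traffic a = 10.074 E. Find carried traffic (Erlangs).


B(8,10.074) = 0.341768 (Erlang-B)
Carried load = a(1 − B) = 10.074·(1 − 0.341768) = 10.074·0.658232 = 6.6310 E

Final: 6.6310 Erlangs


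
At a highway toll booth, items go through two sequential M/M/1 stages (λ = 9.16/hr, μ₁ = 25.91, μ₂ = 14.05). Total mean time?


Each node sees arrival rate λ = 9.16/hr (tandem ⇒ throughput preserved).
W₁ = 1/(μ₁−λ) = 1/(25.91−9.16) = 0.05970 hr
W₂ = 1/(μ₂−λ) = 1/(14.05−9.16) = 0.20450 hr
W_total = W₁ + W₂ = 0.05970 + 0.20450 = 0.26420 hr

Final: 0.26420 hr


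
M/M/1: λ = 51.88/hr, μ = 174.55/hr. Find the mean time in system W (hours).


W = 1/(μ−λ) = 1/(174.55 − 51.88) = 1/122.67 = 0.008152 hr

Final: 0.008152 hr


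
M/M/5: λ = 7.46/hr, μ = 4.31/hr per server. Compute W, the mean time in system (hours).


a = 1.7309; ρ = 0.3462; P₀ = 0.176523
Lq = P₀·a^c·ρ/(c!(1−ρ)²) = 0.01851
Wq = Lq/λ = 0.01851/7.46 = 0.002481 hr
W = Wq + 1/μ = 0.002481 + 0.23202 = 0.23450 hr

Final: 0.23450 hr


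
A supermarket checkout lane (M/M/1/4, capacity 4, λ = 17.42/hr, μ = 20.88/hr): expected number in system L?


ρ = 17.42/20.88 = 0.8343
L = ρ[1 − (K+1)ρ^K + Kρ^(K+1)] / [(1−ρ)(1−ρ^(K+1))]
Numerator: 0.8343·(1 − 5·0.484474 + 4·0.404193) = 0.162186
Denominator: (0.1657)·(0.595807) = 0.098731
L = 0.162186/0.098731 = 1.6427

Final: 1.6427


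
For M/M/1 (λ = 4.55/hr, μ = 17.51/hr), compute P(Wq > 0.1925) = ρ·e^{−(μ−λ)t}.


ρ = 4.55/17.51 = 0.2599
P(Wq > t) = ρ·e^{−(μ−λ)t} = 0.2599·e^{−2.4948}
= 0.2599·0.082513 = 0.021441

Final: 0.021441


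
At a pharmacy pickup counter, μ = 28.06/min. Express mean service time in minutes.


Mean service time = 1/μ = 1/28.06 minute = 0.03564 minute
In minutes: 0.03564 × 1 = 0.03564 min

Final: 0.03564 min


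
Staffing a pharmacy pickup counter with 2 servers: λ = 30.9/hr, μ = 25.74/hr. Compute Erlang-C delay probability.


a = λ/μ = 1.2005; ρ = a/2 = 0.6002
P₀ = 0.249818 (from M/M/c formula)
C(c,a) = [a^c/(c!(1−ρ))]·P₀ = [1.44112/(2·0.3998)]·0.249818
= 1.80245·0.249818 = 0.450284

Final: 0.450284


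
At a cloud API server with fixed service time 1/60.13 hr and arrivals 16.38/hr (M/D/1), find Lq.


ρ = 16.38/60.13 = 0.2724
M/D/1: Lq = ρ²/(2(1−ρ)) = 0.07421/(2·0.7276) = 0.05100

Final: 0.05100


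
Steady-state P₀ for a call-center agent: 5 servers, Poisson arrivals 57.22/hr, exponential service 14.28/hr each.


a = λ/μ = 57.22/14.28 = 4.0070; ρ = a/c = 0.8014
Σ_{k=0}^{4} a^k/k! (terms k=0..4) = 1.00000 + 4.00700 + 8.02804 + 10.72279 + 10.74156 = 34.49939
Tail: a^5/(5!(1−ρ)) = 1032.99503/(120·0.1986) = 43.34500
P₀ = 1/(34.49939 + 43.34500) = 1/77.84438 = 0.012846

Final: 0.012846


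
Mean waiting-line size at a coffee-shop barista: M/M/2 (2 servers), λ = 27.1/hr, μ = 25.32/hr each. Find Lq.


a = λ/μ = 1.0703; ρ = a/2 = 0.5352
P₀ = 0.302804
Lq = P₀·a^c·ρ / (c!·(1−ρ)²) = 0.302804·1.14554·0.5352/(2·0.21609)
= 0.42953

Final: 0.42953


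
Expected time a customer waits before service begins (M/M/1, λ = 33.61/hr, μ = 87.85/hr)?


ρ = 33.61/87.85 = 0.3826
Wq = ρ/(μ−λ) = 0.3826/(87.85 − 33.61) = 0.3826/54.24 = 0.007054 hr

Final: 0.007054 hr


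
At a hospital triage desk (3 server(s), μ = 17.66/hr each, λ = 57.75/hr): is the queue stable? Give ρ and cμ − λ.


Total capacity cμ = 3·17.66 = 52.98/hr
ρ = λ/(cμ) = 57.75/52.98 = 1.0900
Stable ⇔ ρ < 1: NO
Spare capacity = cμ − λ = 52.98 − 57.75 = -4.77/hr

Final: ρ = 1.0900; unstable; margin = -4.77/hr


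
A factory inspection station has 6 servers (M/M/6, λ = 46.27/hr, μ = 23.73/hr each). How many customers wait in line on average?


a = λ/μ = 1.9499; ρ = a/6 = 0.3250
P₀ = 0.142115
Lq = P₀·a^c·ρ / (c!·(1−ρ)²) = 0.142115·54.95542·0.3250/(720·0.45566)
= 0.007736

Final: 0.007736


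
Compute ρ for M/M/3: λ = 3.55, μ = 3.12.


ρ = λ/(cμ) = 3.55/(3·3.12) = 3.55/9.36 = 0.3793

Final: 0.3793


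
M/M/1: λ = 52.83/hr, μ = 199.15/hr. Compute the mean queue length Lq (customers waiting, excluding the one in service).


ρ = 52.83/199.15 = 0.2653
Lq = ρ²/(1−ρ) = 0.07037/0.7347 = 0.09578

Final: 0.09578


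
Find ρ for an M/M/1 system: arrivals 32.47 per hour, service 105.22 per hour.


ρ = λ/μ = 32.47/105.22 = 0.3086

Final: 0.3086


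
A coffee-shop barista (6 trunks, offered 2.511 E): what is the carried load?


B(6,2.511) = 0.028680 (Erlang-B)
Carried load = a(1 − B) = 2.511·(1 − 0.028680) = 2.511·0.971320 = 2.4390 E

Final: 2.4390 Erlangs


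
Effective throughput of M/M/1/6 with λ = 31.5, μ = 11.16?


ρ = 2.8226; P_K = (1−ρ)ρ^6/(1−ρ^7) = 0.646167
λ_eff = λ(1 − P_K) = 31.5·(1 − 0.646167) = 31.5·0.353833 = 11.1457 /hr

Final: 11.1457 /hr


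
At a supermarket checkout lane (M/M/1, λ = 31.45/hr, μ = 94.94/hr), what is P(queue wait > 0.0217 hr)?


ρ = 31.45/94.94 = 0.3313
P(Wq > t) = ρ·e^{−(μ−λ)t} = 0.3313·e^{−1.3777}
= 0.3313·0.252150 = 0.083528

Final: 0.083528


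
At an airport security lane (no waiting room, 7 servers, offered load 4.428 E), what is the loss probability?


B(c,a) = (a^c/c!) / Σ_{k=0}^{c} a^k/k!
a^7/7! = 6.622512
Σ terms (k=0..7): 1.00000 + 4.42800 + 9.80359 + 14.47010 + 16.01840 + 14.18590 + 10.46919 + 6.62251 = 76.997698
B = 6.622512/76.997698 = 0.086009

Final: 0.086009


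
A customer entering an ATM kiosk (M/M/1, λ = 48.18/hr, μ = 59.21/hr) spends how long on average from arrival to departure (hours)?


W = 1/(μ−λ) = 1/(59.21 − 48.18) = 1/11.03 = 0.09066 hr

Final: 0.09066 hr


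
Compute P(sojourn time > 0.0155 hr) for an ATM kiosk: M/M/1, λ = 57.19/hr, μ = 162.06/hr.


W ~ Exponential(μ−λ) for M/M/1.
μ − λ = 162.06 − 57.19 = 104.8700
P(W > t) = e^{−(μ−λ)t} = e^{−1.6255} = 0.196816

Final: 0.196816


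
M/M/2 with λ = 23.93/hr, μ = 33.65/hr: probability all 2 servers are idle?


a = λ/μ = 23.93/33.65 = 0.7111; ρ = a/c = 0.3556
Σ_{k=0}^{1} a^k/k! (terms k=0..1) = 1.00000 + 0.71114 = 1.71114
Tail: a^2/(2!(1−ρ)) = 0.50573/(2·0.6444) = 0.39238
P₀ = 1/(1.71114 + 0.39238) = 1/2.10353 = 0.475392

Final: 0.475392


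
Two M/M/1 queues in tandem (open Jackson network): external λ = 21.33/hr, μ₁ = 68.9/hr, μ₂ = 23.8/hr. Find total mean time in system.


Each node sees arrival rate λ = 21.33/hr (tandem ⇒ throughput preserved).
W₁ = 1/(μ₁−λ) = 1/(68.9−21.33) = 0.02102 hr
W₂ = 1/(μ₂−λ) = 1/(23.8−21.33) = 0.40486 hr
W_total = W₁ + W₂ = 0.02102 + 0.40486 = 0.42588 hr

Final: 0.42588 hr


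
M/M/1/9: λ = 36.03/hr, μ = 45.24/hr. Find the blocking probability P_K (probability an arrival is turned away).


ρ = λ/μ = 36.03/45.24 = 0.7964
P_K = (1−ρ)ρ^K/(1−ρ^(K+1)) = (0.2036·0.128907)/(1 − 0.102664)
= 0.026243/0.897336 = 0.029245

Final: 0.029245


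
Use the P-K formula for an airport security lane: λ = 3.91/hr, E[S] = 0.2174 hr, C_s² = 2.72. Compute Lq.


ρ = λ·E[S] = 3.91·0.2174 = 0.8500
Lq = ρ²(1+C_s²)/(2(1−ρ)) = 0.7226·(1+2.72)/(2·0.1500)
= 0.7226·3.7200/0.2999 = 8.96175

Final: 8.96175


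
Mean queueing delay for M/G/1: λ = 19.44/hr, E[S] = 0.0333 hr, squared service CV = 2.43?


ρ = λ·E[S] = 19.44·0.0333 = 0.6474
E[S²] = E[S]²(1+C_s²) = 0.0333²·(1+2.43) = 0.003803
Wq = λ·E[S²]/(2(1−ρ)) = 19.44·0.003803/(2·0.3526) = 0.10484 hr

Final: 0.10484 hr


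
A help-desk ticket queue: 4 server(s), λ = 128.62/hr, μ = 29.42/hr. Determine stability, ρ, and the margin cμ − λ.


Total capacity cμ = 4·29.42 = 117.68/hr
ρ = λ/(cμ) = 128.62/117.68 = 1.0930
Stable ⇔ ρ < 1: NO
Spare capacity = cμ − λ = 117.68 − 128.62 = -10.94/hr

Final: ρ = 1.0930; unstable; margin = -10.94/hr


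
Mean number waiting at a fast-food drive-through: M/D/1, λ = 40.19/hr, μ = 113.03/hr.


ρ = 40.19/113.03 = 0.3556
M/D/1: Lq = ρ²/(2(1−ρ)) = 0.1264/(2·0.6444) = 0.09809

Final: 0.09809


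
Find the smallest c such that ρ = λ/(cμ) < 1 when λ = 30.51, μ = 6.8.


Stability requires cμ > λ ⇔ c > λ/μ.
λ/μ = 30.51/6.8 = 4.4868
Minimum integer c = ⌊4.4868⌋ + 1 = 5
Check: 5·6.8 = 34.00 > 30.51, while 4·6.8 = 27.20 ≤ 30.51

Final: 5 servers


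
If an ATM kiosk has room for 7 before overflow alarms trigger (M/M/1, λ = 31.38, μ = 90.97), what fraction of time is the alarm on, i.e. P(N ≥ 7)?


ρ = 31.38/90.97 = 0.3449
P(N ≥ n) = ρ^n = 0.3449^7 = 0.0005811

Final: 0.0005811


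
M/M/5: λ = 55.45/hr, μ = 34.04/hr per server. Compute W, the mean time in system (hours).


a = 1.6290; ρ = 0.3258; P₀ = 0.195645
Lq = P₀·a^c·ρ/(c!(1−ρ)²) = 0.01340
Wq = Lq/λ = 0.01340/55.45 = 0.0002417 hr
W = Wq + 1/μ = 0.0002417 + 0.02938 = 0.02962 hr

Final: 0.02962 hr


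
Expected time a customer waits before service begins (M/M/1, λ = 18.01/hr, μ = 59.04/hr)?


ρ = 18.01/59.04 = 0.3050
Wq = ρ/(μ−λ) = 0.3050/(59.04 − 18.01) = 0.3050/41.03 = 0.007435 hr

Final: 0.007435 hr


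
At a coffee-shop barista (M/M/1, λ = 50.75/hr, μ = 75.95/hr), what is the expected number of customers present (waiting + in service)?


ρ = λ/μ = 50.75/75.95 = 0.6682
L = ρ/(1−ρ) = 0.6682/(1 − 0.6682) = 0.6682/0.3318 = 2.0139

Final: 2.0139


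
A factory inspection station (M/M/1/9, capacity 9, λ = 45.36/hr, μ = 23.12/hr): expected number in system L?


ρ = 45.36/23.12 = 1.9619
L = ρ[1 − (K+1)ρ^K + Kρ^(K+1)] / [(1−ρ)(1−ρ^(K+1))]
Numerator: 1.9619·(1 − 10·430.692139 + 9·844.991152) = 6472.430516
Denominator: (-0.9619)·(-843.991152) = 811.866921
L = 6472.430516/811.866921 = 7.9723

Final: 7.9723


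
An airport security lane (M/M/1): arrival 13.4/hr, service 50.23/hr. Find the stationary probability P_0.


ρ = 13.4/50.23 = 0.2668
P_n = (1−ρ)·ρ^n = (1 − 0.2668)·0.2668^0 = 0.7332·1.000000 = 0.733227

Final: 0.733227


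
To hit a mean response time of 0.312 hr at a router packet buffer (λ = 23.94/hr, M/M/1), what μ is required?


W = 1/(μ−λ) ⇒ μ − λ = 1/W = 1/0.312 = 3.2051
μ = λ + 1/W = 23.94 + 3.2051 = 27.1451 per hr

Final: 27.1451 /hr


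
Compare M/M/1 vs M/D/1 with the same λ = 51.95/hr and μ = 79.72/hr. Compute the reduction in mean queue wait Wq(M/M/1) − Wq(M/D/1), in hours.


ρ = 51.95/79.72 = 0.6517
Wq(M/M/1) = ρ/(μ−λ) = 0.6517/27.77 = 0.02347 hr
Wq(M/D/1) = ρ/(2(μ−λ)) = 0.01173 hr
Savings = 0.02347 − 0.01173 = 0.01173 hr

Final: 0.01173 hr


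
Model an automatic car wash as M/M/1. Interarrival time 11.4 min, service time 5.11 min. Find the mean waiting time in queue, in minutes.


λ = 60/11.4 = 5.2632 /hr
μ = 60/5.11 = 11.7417 /hr
ρ = λ/μ = 5.2632/11.7417 = 0.4482
Wq = ρ/(μ−λ) = 0.4482/(11.7417−5.2632) = 0.06919 hr
In minutes: 0.06919·60 = 4.151 min

Final: 4.151 min


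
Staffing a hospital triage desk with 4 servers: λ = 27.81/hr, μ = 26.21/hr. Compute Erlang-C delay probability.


a = λ/μ = 1.0610; ρ = a/4 = 0.2653
P₀ = 0.345432 (from M/M/c formula)
C(c,a) = [a^c/(c!(1−ρ))]·P₀ = [1.26746/(24·0.7347)]·0.345432
= 0.07188·0.345432 = 0.024829

Final: 0.024829


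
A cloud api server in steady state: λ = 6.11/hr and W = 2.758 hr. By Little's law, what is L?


L = λW = 6.11·2.758 = 16.8514

Final: 16.8514


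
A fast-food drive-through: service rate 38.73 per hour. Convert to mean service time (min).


Mean service time = 1/μ = 1/38.73 hour = 0.02582 hour
In minutes: 0.02582 × 60 = 1.5492 min

Final: 1.5492 min


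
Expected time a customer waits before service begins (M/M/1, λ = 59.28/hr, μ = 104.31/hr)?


ρ = 59.28/104.31 = 0.5683
Wq = ρ/(μ−λ) = 0.5683/(104.31 − 59.28) = 0.5683/45.03 = 0.01262 hr

Final: 0.01262 hr


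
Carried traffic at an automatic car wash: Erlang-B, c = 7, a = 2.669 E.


B(7,2.669) = 0.013353 (Erlang-B)
Carried load = a(1 − B) = 2.669·(1 − 0.013353) = 2.669·0.986647 = 2.6334 E

Final: 2.6334 Erlangs


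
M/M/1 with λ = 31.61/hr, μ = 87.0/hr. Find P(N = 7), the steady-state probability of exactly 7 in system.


ρ = 31.61/87.0 = 0.3633
P_n = (1−ρ)·ρ^n = (1 − 0.3633)·0.3633^7 = 0.6367·0.0008359 = 0.0005322

Final: 0.0005322


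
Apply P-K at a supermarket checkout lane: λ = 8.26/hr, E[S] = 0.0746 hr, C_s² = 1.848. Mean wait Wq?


ρ = λ·E[S] = 8.26·0.0746 = 0.6162
E[S²] = E[S]²(1+C_s²) = 0.0746²·(1+1.848) = 0.015850
Wq = λ·E[S²]/(2(1−ρ)) = 8.26·0.015850/(2·0.3838) = 0.17055 hr

Final: 0.17055 hr


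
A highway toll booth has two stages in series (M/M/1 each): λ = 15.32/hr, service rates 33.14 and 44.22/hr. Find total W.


Each node sees arrival rate λ = 15.32/hr (tandem ⇒ throughput preserved).
W₁ = 1/(μ₁−λ) = 1/(33.14−15.32) = 0.05612 hr
W₂ = 1/(μ₂−λ) = 1/(44.22−15.32) = 0.03460 hr
W_total = W₁ + W₂ = 0.05612 + 0.03460 = 0.09072 hr

Final: 0.09072 hr


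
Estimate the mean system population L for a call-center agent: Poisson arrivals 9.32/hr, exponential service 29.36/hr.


ρ = λ/μ = 9.32/29.36 = 0.3174
L = ρ/(1−ρ) = 0.3174/(1 − 0.3174) = 0.3174/0.6826 = 0.4651

Final: 0.4651


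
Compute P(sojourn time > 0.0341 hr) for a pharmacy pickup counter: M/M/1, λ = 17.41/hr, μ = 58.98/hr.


W ~ Exponential(μ−λ) for M/M/1.
μ − λ = 58.98 − 17.41 = 41.5700
P(W > t) = e^{−(μ−λ)t} = e^{−1.4175} = 0.242310

Final: 0.242310


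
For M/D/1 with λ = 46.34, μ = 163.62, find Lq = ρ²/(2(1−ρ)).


ρ = 46.34/163.62 = 0.2832
M/D/1: Lq = ρ²/(2(1−ρ)) = 0.08021/(2·0.7168) = 0.05595

Final: 0.05595


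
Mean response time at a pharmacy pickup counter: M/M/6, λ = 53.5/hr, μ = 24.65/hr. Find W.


a = 2.1704; ρ = 0.3617; P₀ = 0.113857
Lq = P₀·a^c·ρ/(c!(1−ρ)²) = 0.01468
Wq = Lq/λ = 0.01468/53.5 = 0.0002743 hr
W = Wq + 1/μ = 0.0002743 + 0.04057 = 0.04084 hr

Final: 0.04084 hr


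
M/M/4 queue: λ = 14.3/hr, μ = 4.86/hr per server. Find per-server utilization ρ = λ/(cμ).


ρ = λ/(cμ) = 14.3/(4·4.86) = 14.3/19.44 = 0.7356

Final: 0.7356


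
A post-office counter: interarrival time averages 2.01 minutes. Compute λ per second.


λ = 1/(interarrival time) in consistent units.
1 second = 0.0166667 min, so λ = 0.0166667/2.01 = 0.008292 per second

Final: 0.008292 /sec


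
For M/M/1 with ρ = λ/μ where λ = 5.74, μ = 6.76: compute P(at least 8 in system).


ρ = 5.74/6.76 = 0.8491
P(N ≥ n) = ρ^n = 0.8491^8 = 0.270223

Final: 0.270223


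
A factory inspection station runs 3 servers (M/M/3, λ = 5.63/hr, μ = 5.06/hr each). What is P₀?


a = λ/μ = 5.63/5.06 = 1.1126; ρ = a/c = 0.3709
Σ_{k=0}^{2} a^k/k! (terms k=0..2) = 1.00000 + 1.11265 + 0.61899 = 2.73164
Tail: a^3/(3!(1−ρ)) = 1.37744/(6·0.6291) = 0.36491
P₀ = 1/(2.73164 + 0.36491) = 1/3.09656 = 0.322939

Final: 0.322939


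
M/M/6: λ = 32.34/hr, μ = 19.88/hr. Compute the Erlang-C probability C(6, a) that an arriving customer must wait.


a = λ/μ = 1.6268; ρ = a/6 = 0.2711
P₀ = 0.196484 (from M/M/c formula)
C(c,a) = [a^c/(c!(1−ρ))]·P₀ = [18.53283/(720·0.7289)]·0.196484
= 0.03531·0.196484 = 0.006939

Final: 0.006939


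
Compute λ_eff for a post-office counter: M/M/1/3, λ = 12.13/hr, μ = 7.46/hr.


ρ = 1.6260; P_K = (1−ρ)ρ^3/(1−ρ^4) = 0.449267
λ_eff = λ(1 − P_K) = 12.13·(1 − 0.449267) = 12.13·0.550733 = 6.6804 /hr

Final: 6.6804 /hr


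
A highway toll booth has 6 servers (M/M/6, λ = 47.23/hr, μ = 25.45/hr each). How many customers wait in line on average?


a = λ/μ = 1.8558; ρ = a/6 = 0.3093
P₀ = 0.156182
Lq = P₀·a^c·ρ / (c!·(1−ρ)²) = 0.156182·40.84896·0.3093/(720·0.47707)
= 0.005745

Final: 0.005745


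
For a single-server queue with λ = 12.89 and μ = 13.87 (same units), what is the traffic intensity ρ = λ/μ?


ρ = λ/μ = 12.89/13.87 = 0.9293

Final: 0.9293


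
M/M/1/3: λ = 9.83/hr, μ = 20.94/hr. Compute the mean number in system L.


ρ = 9.83/20.94 = 0.4694
L = ρ[1 − (K+1)ρ^K + Kρ^(K+1)] / [(1−ρ)(1−ρ^(K+1))]
Numerator: 0.4694·(1 − 4·0.103450 + 3·0.048563) = 0.343576
Denominator: (0.5306)·(0.951437) = 0.504798
L = 0.343576/0.504798 = 0.6806

Final: 0.6806


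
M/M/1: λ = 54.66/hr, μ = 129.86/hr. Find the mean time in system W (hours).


W = 1/(μ−λ) = 1/(129.86 − 54.66) = 1/75.20 = 0.01330 hr

Final: 0.01330 hr


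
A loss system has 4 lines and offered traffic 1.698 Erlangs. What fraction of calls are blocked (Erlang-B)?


B(c,a) = (a^c/c!) / Σ_{k=0}^{c} a^k/k!
a^4/4! = 0.346369
Σ terms (k=0..4): 1.00000 + 1.69800 + 1.44160 + 0.81595 + 0.34637 = 5.301918
B = 0.346369/5.301918 = 0.065329

Final: 0.065329


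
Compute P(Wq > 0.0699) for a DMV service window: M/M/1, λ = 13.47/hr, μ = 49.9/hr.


ρ = 13.47/49.9 = 0.2699
P(Wq > t) = ρ·e^{−(μ−λ)t} = 0.2699·e^{−2.5465}
= 0.2699·0.078359 = 0.021152

Final: 0.021152


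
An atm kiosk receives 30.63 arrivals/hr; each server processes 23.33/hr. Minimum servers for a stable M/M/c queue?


Stability requires cμ > λ ⇔ c > λ/μ.
λ/μ = 30.63/23.33 = 1.3129
Minimum integer c = ⌊1.3129⌋ + 1 = 2
Check: 2·23.33 = 46.66 > 30.63, while 1·23.33 = 23.33 ≤ 30.63

Final: 2 servers


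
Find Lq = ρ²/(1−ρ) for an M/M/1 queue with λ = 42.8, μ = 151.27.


ρ = 42.8/151.27 = 0.2829
Lq = ρ²/(1−ρ) = 0.08005/0.7171 = 0.1116

Final: 0.1116


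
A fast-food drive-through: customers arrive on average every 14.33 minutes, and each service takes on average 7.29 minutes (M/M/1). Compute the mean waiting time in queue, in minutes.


λ = 60/14.33 = 4.1870 /hr
μ = 60/7.29 = 8.2305 /hr
ρ = λ/μ = 4.1870/8.2305 = 0.5087
Wq = ρ/(μ−λ) = 0.5087/(8.2305−4.1870) = 0.12581 hr
In minutes: 0.12581·60 = 7.549 min

Final: 7.549 min


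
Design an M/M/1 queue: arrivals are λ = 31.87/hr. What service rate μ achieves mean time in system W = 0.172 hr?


W = 1/(μ−λ) ⇒ μ − λ = 1/W = 1/0.172 = 5.8140
μ = λ + 1/W = 31.87 + 5.8140 = 37.6840 per hr

Final: 37.6840 /hr


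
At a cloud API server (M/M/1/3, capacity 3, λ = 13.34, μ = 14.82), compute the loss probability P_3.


ρ = λ/μ = 13.34/14.82 = 0.9001
P_K = (1−ρ)ρ^K/(1−ρ^(K+1)) = (0.09987·0.729328)/(1 − 0.656494)
= 0.072834/0.343506 = 0.212032

Final: 0.212032


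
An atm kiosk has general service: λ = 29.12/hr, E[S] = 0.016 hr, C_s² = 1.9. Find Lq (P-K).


ρ = λ·E[S] = 29.12·0.016 = 0.4659
Lq = ρ²(1+C_s²)/(2(1−ρ)) = 0.2171·(1+1.9)/(2·0.5341)
= 0.2171·2.9000/1.0682 = 0.58937

Final: 0.58937


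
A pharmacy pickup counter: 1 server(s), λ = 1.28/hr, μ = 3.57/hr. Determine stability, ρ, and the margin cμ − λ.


Total capacity cμ = 1·3.57 = 3.57/hr
ρ = λ/(cμ) = 1.28/3.57 = 0.3585
Stable ⇔ ρ < 1: YES
Spare capacity = cμ − λ = 3.57 − 1.28 = 2.29/hr

Final: ρ = 0.3585; stable; margin = 2.29/hr


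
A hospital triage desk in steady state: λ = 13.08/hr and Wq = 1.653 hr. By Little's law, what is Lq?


Lq = λWq = 13.08·1.653 = 21.6212

Final: 21.6212


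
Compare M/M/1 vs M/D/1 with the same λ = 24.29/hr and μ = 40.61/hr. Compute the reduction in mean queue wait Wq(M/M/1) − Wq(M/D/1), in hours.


ρ = 24.29/40.61 = 0.5981
Wq(M/M/1) = ρ/(μ−λ) = 0.5981/16.32 = 0.03665 hr
Wq(M/D/1) = ρ/(2(μ−λ)) = 0.01833 hr
Savings = 0.03665 − 0.01833 = 0.01833 hr

Final: 0.01833 hr


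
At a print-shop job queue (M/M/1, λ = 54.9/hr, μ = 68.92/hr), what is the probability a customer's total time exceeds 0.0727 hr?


W ~ Exponential(μ−λ) for M/M/1.
μ − λ = 68.92 − 54.9 = 14.0200
P(W > t) = e^{−(μ−λ)t} = e^{−1.0193} = 0.360864

Final: 0.360864


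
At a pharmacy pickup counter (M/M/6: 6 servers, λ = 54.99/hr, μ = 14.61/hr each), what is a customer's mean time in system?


a = 3.7639; ρ = 0.6273; P₀ = 0.021745
Lq = P₀·a^c·ρ/(c!(1−ρ)²) = 0.38781
Wq = Lq/λ = 0.38781/54.99 = 0.007052 hr
W = Wq + 1/μ = 0.007052 + 0.06845 = 0.07550 hr

Final: 0.07550 hr


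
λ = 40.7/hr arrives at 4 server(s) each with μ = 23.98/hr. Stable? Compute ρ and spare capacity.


Total capacity cμ = 4·23.98 = 95.92/hr
ρ = λ/(cμ) = 40.7/95.92 = 0.4243
Stable ⇔ ρ < 1: YES
Spare capacity = cμ − λ = 95.92 − 40.7 = 55.22/hr

Final: ρ = 0.4243; stable; margin = 55.22/hr


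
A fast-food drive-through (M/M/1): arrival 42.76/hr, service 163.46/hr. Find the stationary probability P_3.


ρ = 42.76/163.46 = 0.2616
P_n = (1−ρ)·ρ^n = (1 − 0.2616)·0.2616^3 = 0.7384·0.017901 = 0.013218

Final: 0.013218


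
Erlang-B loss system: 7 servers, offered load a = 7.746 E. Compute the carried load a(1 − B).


B(7,7.746) = 0.293637 (Erlang-B)
Carried load = a(1 − B) = 7.746·(1 − 0.293637) = 7.746·0.706363 = 5.4715 E

Final: 5.4715 Erlangs


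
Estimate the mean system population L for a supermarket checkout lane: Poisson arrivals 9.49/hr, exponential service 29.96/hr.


ρ = λ/μ = 9.49/29.96 = 0.3168
L = ρ/(1−ρ) = 0.3168/(1 − 0.3168) = 0.3168/0.6832 = 0.4636

Final: 0.4636


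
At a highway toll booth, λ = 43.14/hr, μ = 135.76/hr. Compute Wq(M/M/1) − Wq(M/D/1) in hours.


ρ = 43.14/135.76 = 0.3178
Wq(M/M/1) = ρ/(μ−λ) = 0.3178/92.62 = 0.003431 hr
Wq(M/D/1) = ρ/(2(μ−λ)) = 0.001715 hr
Savings = 0.003431 − 0.001715 = 0.001715 hr

Final: 0.001715 hr


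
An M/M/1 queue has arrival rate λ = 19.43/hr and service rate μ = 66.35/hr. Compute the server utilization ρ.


ρ = λ/μ = 19.43/66.35 = 0.2928

Final: 0.2928


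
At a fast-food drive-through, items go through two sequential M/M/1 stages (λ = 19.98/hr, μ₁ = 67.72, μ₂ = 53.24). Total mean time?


Each node sees arrival rate λ = 19.98/hr (tandem ⇒ throughput preserved).
W₁ = 1/(μ₁−λ) = 1/(67.72−19.98) = 0.02095 hr
W₂ = 1/(μ₂−λ) = 1/(53.24−19.98) = 0.03007 hr
W_total = W₁ + W₂ = 0.02095 + 0.03007 = 0.05101 hr

Final: 0.05101 hr


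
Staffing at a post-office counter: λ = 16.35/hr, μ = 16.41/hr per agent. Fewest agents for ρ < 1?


Stability requires cμ > λ ⇔ c > λ/μ.
λ/μ = 16.35/16.41 = 0.9963
Minimum integer c = ⌊0.9963⌋ + 1 = 1
Check: 1·16.41 = 16.41 > 16.35, while 0·16.41 = 0.00 ≤ 16.35

Final: 1 servers


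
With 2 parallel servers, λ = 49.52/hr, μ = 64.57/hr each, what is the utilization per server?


ρ = λ/(cμ) = 49.52/(2·64.57) = 49.52/129.14 = 0.3835

Final: 0.3835


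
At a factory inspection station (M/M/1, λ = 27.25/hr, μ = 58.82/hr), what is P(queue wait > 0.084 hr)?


ρ = 27.25/58.82 = 0.4633
P(Wq > t) = ρ·e^{−(μ−λ)t} = 0.4633·e^{−2.6519}
= 0.4633·0.070519 = 0.032670

Final: 0.032670


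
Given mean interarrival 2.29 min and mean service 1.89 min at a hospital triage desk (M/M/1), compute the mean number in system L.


λ = 60/2.29 = 26.2009 /hr
μ = 60/1.89 = 31.7460 /hr
ρ = λ/μ = 26.2009/31.7460 = 0.8253
L = ρ/(1−ρ) = 0.8253/0.1747 = 4.7250

Final: 4.7250


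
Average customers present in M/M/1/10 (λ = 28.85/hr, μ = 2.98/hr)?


ρ = 28.85/2.98 = 9.6812
L = ρ[1 − (K+1)ρ^K + Kρ^(K+1)] / [(1−ρ)(1−ρ^(K+1))]
Numerator: 9.6812·(1 − 11·7232618104.459192 + 10·70020480642.163651) = 6008603124108.368164
Denominator: (-8.6812)·(-70020480641.163651) = 607862360465.403931
L = 6008603124108.368164/607862360465.403931 = 9.8848

Final: 9.8848


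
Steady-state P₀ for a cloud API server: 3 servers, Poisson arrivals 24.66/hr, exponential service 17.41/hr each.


a = λ/μ = 24.66/17.41 = 1.4164; ρ = a/c = 0.4721
Σ_{k=0}^{2} a^k/k! (terms k=0..2) = 1.00000 + 1.41643 + 1.00313 = 3.41956
Tail: a^3/(3!(1−ρ)) = 2.84173/(6·0.5279) = 0.89725
P₀ = 1/(3.41956 + 0.89725) = 1/4.31681 = 0.231652

Final: 0.231652


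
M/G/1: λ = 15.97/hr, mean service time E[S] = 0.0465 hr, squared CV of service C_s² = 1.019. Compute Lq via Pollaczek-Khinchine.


ρ = λ·E[S] = 15.97·0.0465 = 0.7426
Lq = ρ²(1+C_s²)/(2(1−ρ)) = 0.5515·(1+1.019)/(2·0.2574)
= 0.5515·2.0190/0.5148 = 2.16283

Final: 2.16283


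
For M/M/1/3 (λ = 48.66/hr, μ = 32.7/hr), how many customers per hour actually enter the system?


ρ = 1.4881; P_K = (1−ρ)ρ^3/(1−ρ^4) = 0.412017
λ_eff = λ(1 − P_K) = 48.66·(1 − 0.412017) = 48.66·0.587983 = 28.6113 /hr

Final: 28.6113 /hr


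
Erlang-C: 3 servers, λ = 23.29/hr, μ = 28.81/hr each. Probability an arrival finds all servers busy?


a = λ/μ = 0.8084; ρ = a/3 = 0.2695
P₀ = 0.443325 (from M/M/c formula)
C(c,a) = [a^c/(c!(1−ρ))]·P₀ = [0.52830/(6·0.7305)]·0.443325
= 0.12053·0.443325 = 0.053433

Final: 0.053433


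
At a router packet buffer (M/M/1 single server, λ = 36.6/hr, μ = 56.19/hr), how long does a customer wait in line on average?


ρ = 36.6/56.19 = 0.6514
Wq = ρ/(μ−λ) = 0.6514/(56.19 − 36.6) = 0.6514/19.59 = 0.03325 hr

Final: 0.03325 hr


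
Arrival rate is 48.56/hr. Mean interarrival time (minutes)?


Mean interarrival time = 1/λ = 1/48.56 hour = 0.02059 hour
In minutes: 0.02059 × 60 = 1.2356 min

Final: 1.2356 min


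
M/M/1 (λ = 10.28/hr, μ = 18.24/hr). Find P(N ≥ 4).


ρ = 10.28/18.24 = 0.5636
P(N ≥ n) = ρ^n = 0.5636^4 = 0.100896

Final: 0.100896


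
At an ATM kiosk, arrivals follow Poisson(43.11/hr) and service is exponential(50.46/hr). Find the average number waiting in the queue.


ρ = 43.11/50.46 = 0.8543
Lq = ρ²/(1−ρ) = 0.7299/0.1457 = 5.0110

Final: 5.0110


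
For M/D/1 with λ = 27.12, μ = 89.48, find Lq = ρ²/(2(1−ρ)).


ρ = 27.12/89.48 = 0.3031
M/D/1: Lq = ρ²/(2(1−ρ)) = 0.09186/(2·0.6969) = 0.06590

Final: 0.06590


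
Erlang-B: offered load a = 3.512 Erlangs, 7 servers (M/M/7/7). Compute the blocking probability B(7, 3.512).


B(c,a) = (a^c/c!) / Σ_{k=0}^{c} a^k/k!
a^7/7! = 1.307528
Σ terms (k=0..7): 1.00000 + 3.51200 + 6.16707 + 7.21959 + 6.33880 + 4.45237 + 2.60612 + 1.30753 = 32.603473
B = 1.307528/32.603473 = 0.040104

Final: 0.040104


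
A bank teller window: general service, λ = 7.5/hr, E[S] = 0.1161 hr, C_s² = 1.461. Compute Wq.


ρ = λ·E[S] = 7.5·0.1161 = 0.8707
E[S²] = E[S]²(1+C_s²) = 0.1161²·(1+1.461) = 0.033172
Wq = λ·E[S²]/(2(1−ρ)) = 7.5·0.033172/(2·0.1293) = 0.96245 hr

Final: 0.96245 hr


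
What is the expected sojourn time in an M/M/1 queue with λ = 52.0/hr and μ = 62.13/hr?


W = 1/(μ−λ) = 1/(62.13 − 52.0) = 1/10.13 = 0.09872 hr

Final: 0.09872 hr


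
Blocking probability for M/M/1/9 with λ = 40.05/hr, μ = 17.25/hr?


ρ = λ/μ = 40.05/17.25 = 2.3217
P_K = (1−ρ)ρ^K/(1−ρ^(K+1)) = (-1.3217·1960.292097)/(1 − 4551.286869)
= -2590.994772/-4550.286869 = 0.569413

Final: 0.569413


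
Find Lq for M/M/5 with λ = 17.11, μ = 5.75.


a = λ/μ = 2.9757; ρ = a/5 = 0.5951
P₀ = 0.047932
Lq = P₀·a^c·ρ / (c!·(1−ρ)²) = 0.047932·233.29790·0.5951/(120·0.16392)
= 0.33833

Final: 0.33833


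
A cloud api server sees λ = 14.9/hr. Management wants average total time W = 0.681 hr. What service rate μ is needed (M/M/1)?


W = 1/(μ−λ) ⇒ μ − λ = 1/W = 1/0.681 = 1.4684
μ = λ + 1/W = 14.9 + 1.4684 = 16.3684 per hr

Final: 16.3684 /hr


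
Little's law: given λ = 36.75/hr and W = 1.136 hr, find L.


L = λW = 36.75·1.136 = 41.7480

Final: 41.7480


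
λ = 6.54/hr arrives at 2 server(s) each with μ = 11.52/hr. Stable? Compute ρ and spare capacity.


Total capacity cμ = 2·11.52 = 23.04/hr
ρ = λ/(cμ) = 6.54/23.04 = 0.2839
Stable ⇔ ρ < 1: YES
Spare capacity = cμ − λ = 23.04 − 6.54 = 16.50/hr

Final: ρ = 0.2839; stable; margin = 16.50/hr


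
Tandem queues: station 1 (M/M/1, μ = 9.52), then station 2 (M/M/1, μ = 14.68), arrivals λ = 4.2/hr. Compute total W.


Each node sees arrival rate λ = 4.2/hr (tandem ⇒ throughput preserved).
W₁ = 1/(μ₁−λ) = 1/(9.52−4.2) = 0.18797 hr
W₂ = 1/(μ₂−λ) = 1/(14.68−4.2) = 0.09542 hr
W_total = W₁ + W₂ = 0.18797 + 0.09542 = 0.28339 hr

Final: 0.28339 hr


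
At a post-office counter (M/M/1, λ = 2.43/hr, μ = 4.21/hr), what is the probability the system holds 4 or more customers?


ρ = 2.43/4.21 = 0.5772
P(N ≥ n) = ρ^n = 0.5772^4 = 0.110993

Final: 0.110993


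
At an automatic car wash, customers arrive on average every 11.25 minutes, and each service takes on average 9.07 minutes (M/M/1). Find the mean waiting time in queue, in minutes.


λ = 60/11.25 = 5.3333 /hr
μ = 60/9.07 = 6.6152 /hr
ρ = λ/μ = 5.3333/6.6152 = 0.8062
Wq = ρ/(μ−λ) = 0.8062/(6.6152−5.3333) = 0.62894 hr
In minutes: 0.62894·60 = 37.736 min

Final: 37.736 min


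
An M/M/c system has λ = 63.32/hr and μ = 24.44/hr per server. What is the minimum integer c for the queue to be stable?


Stability requires cμ > λ ⇔ c > λ/μ.
λ/μ = 63.32/24.44 = 2.5908
Minimum integer c = ⌊2.5908⌋ + 1 = 3
Check: 3·24.44 = 73.32 > 63.32, while 2·24.44 = 48.88 ≤ 63.32

Final: 3 servers


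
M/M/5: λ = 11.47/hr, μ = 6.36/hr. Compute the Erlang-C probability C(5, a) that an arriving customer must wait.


a = λ/μ = 1.8035; ρ = a/5 = 0.3607
P₀ = 0.164022 (from M/M/c formula)
C(c,a) = [a^c/(c!(1−ρ))]·P₀ = [19.07794/(120·0.6393)]·0.164022
= 0.24868·0.164022 = 0.040789

Final: 0.040789


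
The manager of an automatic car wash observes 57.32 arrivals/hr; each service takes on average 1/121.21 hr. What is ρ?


ρ = λ/μ = 57.32/121.21 = 0.4729

Final: 0.4729


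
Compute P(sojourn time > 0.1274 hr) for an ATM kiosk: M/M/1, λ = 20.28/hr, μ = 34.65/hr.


W ~ Exponential(μ−λ) for M/M/1.
μ − λ = 34.65 − 20.28 = 14.3700
P(W > t) = e^{−(μ−λ)t} = e^{−1.8307} = 0.160295

Final: 0.160295


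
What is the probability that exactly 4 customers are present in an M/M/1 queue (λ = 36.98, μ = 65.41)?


ρ = 36.98/65.41 = 0.5654
P_n = (1−ρ)·ρ^n = (1 − 0.5654)·0.5654^4 = 0.4346·0.102162 = 0.044404

Final: 0.044404


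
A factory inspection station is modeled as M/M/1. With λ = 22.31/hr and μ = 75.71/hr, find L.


ρ = λ/μ = 22.31/75.71 = 0.2947
L = ρ/(1−ρ) = 0.2947/(1 − 0.2947) = 0.2947/0.7053 = 0.4178

Final: 0.4178


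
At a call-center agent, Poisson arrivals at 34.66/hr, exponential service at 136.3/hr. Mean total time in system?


W = 1/(μ−λ) = 1/(136.3 − 34.66) = 1/101.64 = 0.009839 hr

Final: 0.009839 hr


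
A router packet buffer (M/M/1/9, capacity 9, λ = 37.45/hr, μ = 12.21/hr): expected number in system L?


ρ = 37.45/12.21 = 3.0672
L = ρ[1 − (K+1)ρ^K + Kρ^(K+1)] / [(1−ρ)(1−ρ^(K+1))]
Numerator: 3.0672·(1 − 10·24022.899411 + 9·73682.029726) = 1297132.656807
Denominator: (-2.0672)·(-73681.029726) = 152310.334995
L = 1297132.656807/152310.334995 = 8.5164

Final: 8.5164


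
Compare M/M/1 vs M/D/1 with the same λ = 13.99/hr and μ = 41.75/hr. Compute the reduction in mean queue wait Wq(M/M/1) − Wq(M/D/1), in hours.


ρ = 13.99/41.75 = 0.3351
Wq(M/M/1) = ρ/(μ−λ) = 0.3351/27.76 = 0.01207 hr
Wq(M/D/1) = ρ/(2(μ−λ)) = 0.006035 hr
Savings = 0.01207 − 0.006035 = 0.006035 hr

Final: 0.006035 hr


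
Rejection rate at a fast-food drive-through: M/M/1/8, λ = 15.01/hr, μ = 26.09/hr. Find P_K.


ρ = λ/μ = 15.01/26.09 = 0.5753
P_K = (1−ρ)ρ^K/(1−ρ^(K+1)) = (0.4247·0.012002)/(1 − 0.006905)
= 0.005097/0.993095 = 0.005132

Final: 0.005132


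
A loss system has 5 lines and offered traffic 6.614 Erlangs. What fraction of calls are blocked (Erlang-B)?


B(c,a) = (a^c/c!) / Σ_{k=0}^{c} a^k/k!
a^5/5! = 105.472613
Σ terms (k=0..5): 1.00000 + 6.61400 + 21.87250 + 48.22157 + 79.73436 + 105.47261 = 262.915040
B = 105.472613/262.915040 = 0.401166

Final: 0.401166


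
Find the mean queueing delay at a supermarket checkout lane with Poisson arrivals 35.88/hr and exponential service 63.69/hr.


ρ = 35.88/63.69 = 0.5634
Wq = ρ/(μ−λ) = 0.5634/(63.69 − 35.88) = 0.5634/27.81 = 0.02026 hr

Final: 0.02026 hr


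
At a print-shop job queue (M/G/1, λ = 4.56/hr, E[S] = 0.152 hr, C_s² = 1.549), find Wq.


ρ = λ·E[S] = 4.56·0.152 = 0.6931
E[S²] = E[S]²(1+C_s²) = 0.152²·(1+1.549) = 0.058892
Wq = λ·E[S²]/(2(1−ρ)) = 4.56·0.058892/(2·0.3069) = 0.43755 hr

Final: 0.43755 hr


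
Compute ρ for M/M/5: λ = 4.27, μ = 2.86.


ρ = λ/(cμ) = 4.27/(5·2.86) = 4.27/14.30 = 0.2986

Final: 0.2986


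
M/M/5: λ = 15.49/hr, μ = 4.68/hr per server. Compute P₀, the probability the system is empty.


a = λ/μ = 15.49/4.68 = 3.3098; ρ = a/c = 0.6620
Σ_{k=0}^{4} a^k/k! (terms k=0..4) = 1.00000 + 3.30983 + 5.47748 + 6.04318 + 5.00047 = 20.83096
Tail: a^5/(5!(1−ρ)) = 397.21700/(120·0.3380) = 9.79233
P₀ = 1/(20.83096 + 9.79233) = 1/30.62329 = 0.032655

Final: 0.032655


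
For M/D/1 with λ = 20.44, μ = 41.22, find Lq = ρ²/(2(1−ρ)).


ρ = 20.44/41.22 = 0.4959
M/D/1: Lq = ρ²/(2(1−ρ)) = 0.2459/(2·0.5041) = 0.24388

Final: 0.24388


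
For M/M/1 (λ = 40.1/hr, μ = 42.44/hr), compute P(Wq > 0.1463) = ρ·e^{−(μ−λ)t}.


ρ = 40.1/42.44 = 0.9449
P(Wq > t) = ρ·e^{−(μ−λ)t} = 0.9449·e^{−0.3423}
= 0.9449·0.710105 = 0.670952

Final: 0.670952


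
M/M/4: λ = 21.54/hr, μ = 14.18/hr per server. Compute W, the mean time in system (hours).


a = 1.5190; ρ = 0.3798; P₀ = 0.216700
Lq = P₀·a^c·ρ/(c!(1−ρ)²) = 0.04746
Wq = Lq/λ = 0.04746/21.54 = 0.002203 hr
W = Wq + 1/μ = 0.002203 + 0.07052 = 0.07273 hr

Final: 0.07273 hr


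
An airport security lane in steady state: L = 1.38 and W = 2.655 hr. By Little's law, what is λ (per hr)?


λ = L/W = 1.38/2.655 = 0.5198 /hr

Final: 0.5198 /hr


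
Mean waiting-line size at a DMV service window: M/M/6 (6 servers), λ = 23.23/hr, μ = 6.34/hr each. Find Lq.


a = λ/μ = 3.6640; ρ = a/6 = 0.6107
P₀ = 0.024260
Lq = P₀·a^c·ρ / (c!·(1−ρ)²) = 0.024260·2419.68990·0.6107/(720·0.15158)
= 0.32847

Final: 0.32847


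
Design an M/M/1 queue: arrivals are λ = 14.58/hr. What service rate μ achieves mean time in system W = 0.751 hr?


W = 1/(μ−λ) ⇒ μ − λ = 1/W = 1/0.751 = 1.3316
μ = λ + 1/W = 14.58 + 1.3316 = 15.9116 per hr

Final: 15.9116 /hr
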